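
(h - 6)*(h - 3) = h^2 - 9*h + 18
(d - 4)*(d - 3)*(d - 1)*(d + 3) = d^4 - 5*d^3 - 5*d^2 + 45*d - 36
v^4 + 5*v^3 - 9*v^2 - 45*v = v*(v - 3)*(v + 3)*(v + 5)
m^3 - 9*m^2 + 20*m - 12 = (m - 6)*(m - 2)*(m - 1)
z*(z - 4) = z^2 - 4*z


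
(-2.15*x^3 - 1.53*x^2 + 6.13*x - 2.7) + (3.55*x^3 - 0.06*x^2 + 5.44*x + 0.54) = 1.4*x^3 - 1.59*x^2 + 11.57*x - 2.16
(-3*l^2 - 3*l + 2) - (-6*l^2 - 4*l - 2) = 3*l^2 + l + 4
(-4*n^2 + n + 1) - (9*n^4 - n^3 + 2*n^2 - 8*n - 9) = -9*n^4 + n^3 - 6*n^2 + 9*n + 10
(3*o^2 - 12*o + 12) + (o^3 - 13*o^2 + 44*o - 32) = o^3 - 10*o^2 + 32*o - 20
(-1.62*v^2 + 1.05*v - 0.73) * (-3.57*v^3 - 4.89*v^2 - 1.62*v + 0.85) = 5.7834*v^5 + 4.1733*v^4 + 0.0960000000000001*v^3 + 0.491699999999999*v^2 + 2.0751*v - 0.6205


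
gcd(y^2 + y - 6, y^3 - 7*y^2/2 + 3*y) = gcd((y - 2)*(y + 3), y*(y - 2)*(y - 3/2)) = y - 2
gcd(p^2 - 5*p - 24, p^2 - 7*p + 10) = 1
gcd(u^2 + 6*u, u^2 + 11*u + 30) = u + 6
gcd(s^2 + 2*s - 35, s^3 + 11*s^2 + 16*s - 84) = s + 7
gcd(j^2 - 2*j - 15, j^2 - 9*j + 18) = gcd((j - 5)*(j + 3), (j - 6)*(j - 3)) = 1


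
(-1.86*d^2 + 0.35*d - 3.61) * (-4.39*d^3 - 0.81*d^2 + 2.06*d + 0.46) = 8.1654*d^5 - 0.0298999999999996*d^4 + 11.7328*d^3 + 2.7895*d^2 - 7.2756*d - 1.6606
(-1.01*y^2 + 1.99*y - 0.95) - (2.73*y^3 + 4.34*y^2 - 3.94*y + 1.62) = -2.73*y^3 - 5.35*y^2 + 5.93*y - 2.57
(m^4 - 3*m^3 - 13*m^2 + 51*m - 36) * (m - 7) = m^5 - 10*m^4 + 8*m^3 + 142*m^2 - 393*m + 252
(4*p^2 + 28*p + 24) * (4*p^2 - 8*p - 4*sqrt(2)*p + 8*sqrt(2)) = 16*p^4 - 16*sqrt(2)*p^3 + 80*p^3 - 128*p^2 - 80*sqrt(2)*p^2 - 192*p + 128*sqrt(2)*p + 192*sqrt(2)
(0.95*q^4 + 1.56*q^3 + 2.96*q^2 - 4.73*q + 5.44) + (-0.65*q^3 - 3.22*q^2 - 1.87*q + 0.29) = 0.95*q^4 + 0.91*q^3 - 0.26*q^2 - 6.6*q + 5.73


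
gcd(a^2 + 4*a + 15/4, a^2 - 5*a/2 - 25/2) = a + 5/2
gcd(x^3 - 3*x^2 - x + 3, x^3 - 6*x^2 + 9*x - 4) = x - 1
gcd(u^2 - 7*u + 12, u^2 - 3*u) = u - 3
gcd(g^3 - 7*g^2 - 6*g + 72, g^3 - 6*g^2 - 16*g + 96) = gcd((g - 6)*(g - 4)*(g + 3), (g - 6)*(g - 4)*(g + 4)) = g^2 - 10*g + 24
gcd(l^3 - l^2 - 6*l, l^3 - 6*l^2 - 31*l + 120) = l - 3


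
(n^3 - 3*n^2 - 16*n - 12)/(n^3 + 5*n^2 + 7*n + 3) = (n^2 - 4*n - 12)/(n^2 + 4*n + 3)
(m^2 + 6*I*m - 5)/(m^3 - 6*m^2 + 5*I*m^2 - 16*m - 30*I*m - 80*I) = (m + I)/(m^2 - 6*m - 16)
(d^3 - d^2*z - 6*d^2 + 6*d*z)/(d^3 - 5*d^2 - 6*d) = (d - z)/(d + 1)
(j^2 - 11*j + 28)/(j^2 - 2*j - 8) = (j - 7)/(j + 2)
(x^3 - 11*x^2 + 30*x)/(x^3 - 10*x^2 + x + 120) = x*(x - 6)/(x^2 - 5*x - 24)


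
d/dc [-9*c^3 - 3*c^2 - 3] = 3*c*(-9*c - 2)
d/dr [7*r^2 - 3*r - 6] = 14*r - 3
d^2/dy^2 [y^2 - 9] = 2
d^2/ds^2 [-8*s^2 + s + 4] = -16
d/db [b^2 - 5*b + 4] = 2*b - 5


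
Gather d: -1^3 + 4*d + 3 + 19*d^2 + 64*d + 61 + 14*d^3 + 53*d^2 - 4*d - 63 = 14*d^3 + 72*d^2 + 64*d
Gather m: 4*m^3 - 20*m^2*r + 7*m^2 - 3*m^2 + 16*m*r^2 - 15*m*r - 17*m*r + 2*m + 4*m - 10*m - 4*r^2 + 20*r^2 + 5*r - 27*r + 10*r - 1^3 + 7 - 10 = 4*m^3 + m^2*(4 - 20*r) + m*(16*r^2 - 32*r - 4) + 16*r^2 - 12*r - 4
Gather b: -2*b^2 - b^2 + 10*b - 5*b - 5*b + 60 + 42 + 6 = 108 - 3*b^2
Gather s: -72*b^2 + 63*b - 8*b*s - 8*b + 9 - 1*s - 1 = -72*b^2 + 55*b + s*(-8*b - 1) + 8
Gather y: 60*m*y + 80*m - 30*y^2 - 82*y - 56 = 80*m - 30*y^2 + y*(60*m - 82) - 56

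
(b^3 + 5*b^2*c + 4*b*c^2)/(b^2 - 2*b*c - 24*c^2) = b*(b + c)/(b - 6*c)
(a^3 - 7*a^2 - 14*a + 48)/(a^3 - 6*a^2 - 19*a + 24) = (a - 2)/(a - 1)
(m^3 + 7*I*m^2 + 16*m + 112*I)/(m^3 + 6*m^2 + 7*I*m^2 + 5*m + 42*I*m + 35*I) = (m^2 + 16)/(m^2 + 6*m + 5)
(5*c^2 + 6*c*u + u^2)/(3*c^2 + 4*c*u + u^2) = (5*c + u)/(3*c + u)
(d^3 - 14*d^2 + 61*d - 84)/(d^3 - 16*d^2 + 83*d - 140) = (d - 3)/(d - 5)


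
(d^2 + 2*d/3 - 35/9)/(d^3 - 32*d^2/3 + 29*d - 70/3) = (d + 7/3)/(d^2 - 9*d + 14)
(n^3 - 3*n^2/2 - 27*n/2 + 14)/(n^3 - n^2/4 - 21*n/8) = 4*(-2*n^3 + 3*n^2 + 27*n - 28)/(n*(-8*n^2 + 2*n + 21))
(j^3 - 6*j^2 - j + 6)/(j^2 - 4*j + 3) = (j^2 - 5*j - 6)/(j - 3)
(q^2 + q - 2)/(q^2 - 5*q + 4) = (q + 2)/(q - 4)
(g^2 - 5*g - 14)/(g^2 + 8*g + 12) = (g - 7)/(g + 6)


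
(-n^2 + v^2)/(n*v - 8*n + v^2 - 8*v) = (-n + v)/(v - 8)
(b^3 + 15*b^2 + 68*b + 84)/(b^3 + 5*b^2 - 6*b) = (b^2 + 9*b + 14)/(b*(b - 1))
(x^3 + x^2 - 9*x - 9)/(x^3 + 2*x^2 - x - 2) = (x^2 - 9)/(x^2 + x - 2)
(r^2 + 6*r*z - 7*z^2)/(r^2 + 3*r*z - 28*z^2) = (-r + z)/(-r + 4*z)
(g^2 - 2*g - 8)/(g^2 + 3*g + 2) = (g - 4)/(g + 1)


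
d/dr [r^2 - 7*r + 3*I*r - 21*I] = 2*r - 7 + 3*I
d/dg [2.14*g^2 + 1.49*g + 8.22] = 4.28*g + 1.49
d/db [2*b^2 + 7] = 4*b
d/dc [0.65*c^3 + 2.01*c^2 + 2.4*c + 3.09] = 1.95*c^2 + 4.02*c + 2.4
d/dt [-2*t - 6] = -2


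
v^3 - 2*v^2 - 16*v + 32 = (v - 4)*(v - 2)*(v + 4)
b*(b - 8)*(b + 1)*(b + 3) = b^4 - 4*b^3 - 29*b^2 - 24*b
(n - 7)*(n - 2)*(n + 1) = n^3 - 8*n^2 + 5*n + 14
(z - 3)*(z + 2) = z^2 - z - 6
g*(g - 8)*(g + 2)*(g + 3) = g^4 - 3*g^3 - 34*g^2 - 48*g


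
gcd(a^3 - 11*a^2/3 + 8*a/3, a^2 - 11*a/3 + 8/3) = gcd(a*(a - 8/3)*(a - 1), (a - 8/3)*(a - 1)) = a^2 - 11*a/3 + 8/3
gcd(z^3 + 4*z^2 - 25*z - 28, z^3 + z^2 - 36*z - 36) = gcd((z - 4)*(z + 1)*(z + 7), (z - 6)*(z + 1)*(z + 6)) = z + 1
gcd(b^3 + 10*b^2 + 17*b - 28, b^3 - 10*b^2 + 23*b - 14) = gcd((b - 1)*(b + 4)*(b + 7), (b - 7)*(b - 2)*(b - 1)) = b - 1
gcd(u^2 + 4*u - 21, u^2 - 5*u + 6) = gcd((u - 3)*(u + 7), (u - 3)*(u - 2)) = u - 3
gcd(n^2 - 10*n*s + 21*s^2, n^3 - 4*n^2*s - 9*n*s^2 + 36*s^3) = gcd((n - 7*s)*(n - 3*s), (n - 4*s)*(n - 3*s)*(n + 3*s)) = -n + 3*s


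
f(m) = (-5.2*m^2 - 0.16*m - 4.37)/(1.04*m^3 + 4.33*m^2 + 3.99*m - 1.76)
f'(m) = (-10.4*m - 0.16)/(1.04*m^3 + 4.33*m^2 + 3.99*m - 1.76) + (-5.2*m^2 - 0.16*m - 4.37)*(-3.12*m^2 - 8.66*m - 3.99)/(1.04*m^3 + 4.33*m^2 + 3.99*m - 1.76)^2 = (5.408*m^4 + 0.332799999999999*m^3 - 6.4208*m^2 + 56.1482*m + 17.7179)/(1.0816*m^6 + 9.0064*m^5 + 27.0481*m^4 + 30.8926*m^3 + 0.678500000000001*m^2 - 14.0448*m + 3.0976)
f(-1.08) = 4.41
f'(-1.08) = -8.02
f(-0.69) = 2.41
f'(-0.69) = -2.94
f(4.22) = -0.57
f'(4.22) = 0.06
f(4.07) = -0.58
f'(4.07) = 0.07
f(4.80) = -0.54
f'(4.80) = 0.06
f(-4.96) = 3.14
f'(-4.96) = 1.60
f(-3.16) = 14.13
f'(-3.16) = 19.57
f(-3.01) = 17.58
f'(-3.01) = 26.77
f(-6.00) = 2.02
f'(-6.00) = 0.72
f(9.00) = -0.37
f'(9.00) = 0.03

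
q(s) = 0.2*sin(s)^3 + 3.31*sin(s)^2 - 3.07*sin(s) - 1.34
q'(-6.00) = -1.13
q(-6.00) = -1.94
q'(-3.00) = 3.95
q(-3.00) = -0.84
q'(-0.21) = -4.33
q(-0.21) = -0.56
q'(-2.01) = 3.64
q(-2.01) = 4.00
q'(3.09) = 2.72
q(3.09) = -1.49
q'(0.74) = 1.23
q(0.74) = -1.84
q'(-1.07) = -4.04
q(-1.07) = 3.76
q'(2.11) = -1.57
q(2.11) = -1.41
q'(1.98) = -1.40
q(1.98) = -1.22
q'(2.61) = -0.38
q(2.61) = -2.02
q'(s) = 0.6*sin(s)^2*cos(s) + 6.62*sin(s)*cos(s) - 3.07*cos(s)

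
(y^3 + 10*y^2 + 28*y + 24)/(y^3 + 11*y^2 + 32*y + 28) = (y + 6)/(y + 7)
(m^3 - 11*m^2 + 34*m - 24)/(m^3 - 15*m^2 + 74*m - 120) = (m - 1)/(m - 5)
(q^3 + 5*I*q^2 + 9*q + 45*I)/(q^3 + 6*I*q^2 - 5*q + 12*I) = (q^2 + 2*I*q + 15)/(q^2 + 3*I*q + 4)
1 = 1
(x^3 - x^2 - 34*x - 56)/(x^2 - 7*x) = x + 6 + 8/x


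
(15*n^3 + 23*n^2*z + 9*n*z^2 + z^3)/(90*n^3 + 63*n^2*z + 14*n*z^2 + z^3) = (n + z)/(6*n + z)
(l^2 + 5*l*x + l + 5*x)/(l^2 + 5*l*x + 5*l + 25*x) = (l + 1)/(l + 5)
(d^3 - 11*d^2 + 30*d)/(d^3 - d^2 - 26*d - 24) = d*(d - 5)/(d^2 + 5*d + 4)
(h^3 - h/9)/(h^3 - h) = (h^2 - 1/9)/(h^2 - 1)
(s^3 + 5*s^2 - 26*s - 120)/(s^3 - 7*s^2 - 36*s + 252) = (s^2 - s - 20)/(s^2 - 13*s + 42)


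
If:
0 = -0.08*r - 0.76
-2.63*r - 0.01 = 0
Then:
No Solution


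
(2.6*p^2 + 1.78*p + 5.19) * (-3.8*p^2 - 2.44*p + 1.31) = -9.88*p^4 - 13.108*p^3 - 20.6592*p^2 - 10.3318*p + 6.7989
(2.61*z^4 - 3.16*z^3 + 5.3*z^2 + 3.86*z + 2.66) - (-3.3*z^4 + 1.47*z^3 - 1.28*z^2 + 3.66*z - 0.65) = 5.91*z^4 - 4.63*z^3 + 6.58*z^2 + 0.2*z + 3.31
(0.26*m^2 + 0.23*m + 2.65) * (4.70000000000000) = 1.222*m^2 + 1.081*m + 12.455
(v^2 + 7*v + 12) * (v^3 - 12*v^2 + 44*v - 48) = v^5 - 5*v^4 - 28*v^3 + 116*v^2 + 192*v - 576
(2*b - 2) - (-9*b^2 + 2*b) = 9*b^2 - 2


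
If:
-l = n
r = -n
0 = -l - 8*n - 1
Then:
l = 1/7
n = -1/7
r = 1/7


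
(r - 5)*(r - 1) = r^2 - 6*r + 5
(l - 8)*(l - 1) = l^2 - 9*l + 8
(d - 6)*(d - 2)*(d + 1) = d^3 - 7*d^2 + 4*d + 12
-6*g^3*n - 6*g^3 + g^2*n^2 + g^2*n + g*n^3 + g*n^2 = (-2*g + n)*(3*g + n)*(g*n + g)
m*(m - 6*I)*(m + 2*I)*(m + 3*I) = m^4 - I*m^3 + 24*m^2 + 36*I*m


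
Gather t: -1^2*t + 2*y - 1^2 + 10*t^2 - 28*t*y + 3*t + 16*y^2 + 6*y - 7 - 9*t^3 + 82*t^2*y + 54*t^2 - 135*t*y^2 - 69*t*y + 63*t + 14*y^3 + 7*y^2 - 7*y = -9*t^3 + t^2*(82*y + 64) + t*(-135*y^2 - 97*y + 65) + 14*y^3 + 23*y^2 + y - 8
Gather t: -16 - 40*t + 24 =8 - 40*t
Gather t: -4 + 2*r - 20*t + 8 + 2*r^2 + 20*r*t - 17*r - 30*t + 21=2*r^2 - 15*r + t*(20*r - 50) + 25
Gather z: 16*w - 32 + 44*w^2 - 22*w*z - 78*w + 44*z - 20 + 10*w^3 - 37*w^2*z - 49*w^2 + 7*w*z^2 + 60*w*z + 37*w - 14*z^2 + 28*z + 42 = 10*w^3 - 5*w^2 - 25*w + z^2*(7*w - 14) + z*(-37*w^2 + 38*w + 72) - 10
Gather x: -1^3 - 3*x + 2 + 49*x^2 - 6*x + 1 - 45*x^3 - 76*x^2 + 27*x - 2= -45*x^3 - 27*x^2 + 18*x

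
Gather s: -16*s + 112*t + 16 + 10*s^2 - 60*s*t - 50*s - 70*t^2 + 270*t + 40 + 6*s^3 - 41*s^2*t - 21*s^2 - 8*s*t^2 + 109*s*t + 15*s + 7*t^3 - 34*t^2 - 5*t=6*s^3 + s^2*(-41*t - 11) + s*(-8*t^2 + 49*t - 51) + 7*t^3 - 104*t^2 + 377*t + 56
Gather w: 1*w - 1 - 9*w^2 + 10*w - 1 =-9*w^2 + 11*w - 2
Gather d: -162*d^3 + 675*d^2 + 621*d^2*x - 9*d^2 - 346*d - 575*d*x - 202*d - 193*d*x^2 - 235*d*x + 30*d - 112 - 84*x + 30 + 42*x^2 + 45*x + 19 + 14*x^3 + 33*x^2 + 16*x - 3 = -162*d^3 + d^2*(621*x + 666) + d*(-193*x^2 - 810*x - 518) + 14*x^3 + 75*x^2 - 23*x - 66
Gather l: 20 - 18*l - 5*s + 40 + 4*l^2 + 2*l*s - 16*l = 4*l^2 + l*(2*s - 34) - 5*s + 60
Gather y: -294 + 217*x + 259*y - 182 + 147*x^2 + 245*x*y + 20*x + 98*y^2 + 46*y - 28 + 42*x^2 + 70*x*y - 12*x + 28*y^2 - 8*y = 189*x^2 + 225*x + 126*y^2 + y*(315*x + 297) - 504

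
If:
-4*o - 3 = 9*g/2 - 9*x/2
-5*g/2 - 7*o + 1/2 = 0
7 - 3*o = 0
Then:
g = -19/3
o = 7/3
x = -97/27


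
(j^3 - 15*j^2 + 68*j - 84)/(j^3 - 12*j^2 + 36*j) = (j^2 - 9*j + 14)/(j*(j - 6))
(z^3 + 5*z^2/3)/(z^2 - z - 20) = z^2*(z + 5/3)/(z^2 - z - 20)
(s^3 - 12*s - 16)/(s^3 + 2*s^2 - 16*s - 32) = (s + 2)/(s + 4)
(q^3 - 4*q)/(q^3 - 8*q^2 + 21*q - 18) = q*(q + 2)/(q^2 - 6*q + 9)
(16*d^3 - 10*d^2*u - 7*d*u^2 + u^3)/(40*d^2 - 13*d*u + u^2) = (-2*d^2 + d*u + u^2)/(-5*d + u)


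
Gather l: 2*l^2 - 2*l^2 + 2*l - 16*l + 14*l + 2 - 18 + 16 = 0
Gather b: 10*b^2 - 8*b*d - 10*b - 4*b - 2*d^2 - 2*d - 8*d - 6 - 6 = 10*b^2 + b*(-8*d - 14) - 2*d^2 - 10*d - 12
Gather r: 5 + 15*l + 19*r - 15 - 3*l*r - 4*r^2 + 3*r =15*l - 4*r^2 + r*(22 - 3*l) - 10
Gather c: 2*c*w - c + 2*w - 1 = c*(2*w - 1) + 2*w - 1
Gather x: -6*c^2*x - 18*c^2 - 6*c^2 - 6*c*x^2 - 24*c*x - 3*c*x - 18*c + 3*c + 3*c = -24*c^2 - 6*c*x^2 - 12*c + x*(-6*c^2 - 27*c)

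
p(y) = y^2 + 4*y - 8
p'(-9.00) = -14.00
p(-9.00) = 37.00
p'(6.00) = 16.00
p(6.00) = 52.00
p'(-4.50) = -5.00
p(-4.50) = -5.75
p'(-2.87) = -1.74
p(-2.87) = -11.24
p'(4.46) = 12.92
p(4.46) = 29.73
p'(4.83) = 13.66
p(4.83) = 34.65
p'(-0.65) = 2.70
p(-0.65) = -10.18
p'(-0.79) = 2.42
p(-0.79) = -10.54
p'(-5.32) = -6.64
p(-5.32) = -0.98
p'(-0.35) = 3.30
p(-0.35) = -9.28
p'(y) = 2*y + 4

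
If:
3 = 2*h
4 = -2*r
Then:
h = 3/2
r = -2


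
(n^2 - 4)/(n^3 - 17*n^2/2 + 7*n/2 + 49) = 2*(n - 2)/(2*n^2 - 21*n + 49)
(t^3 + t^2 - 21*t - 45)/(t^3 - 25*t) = (t^2 + 6*t + 9)/(t*(t + 5))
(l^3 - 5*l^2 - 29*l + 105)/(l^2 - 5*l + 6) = (l^2 - 2*l - 35)/(l - 2)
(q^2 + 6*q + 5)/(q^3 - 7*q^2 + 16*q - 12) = (q^2 + 6*q + 5)/(q^3 - 7*q^2 + 16*q - 12)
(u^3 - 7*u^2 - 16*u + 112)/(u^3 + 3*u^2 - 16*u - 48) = (u - 7)/(u + 3)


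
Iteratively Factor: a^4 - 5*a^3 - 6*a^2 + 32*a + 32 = (a - 4)*(a^3 - a^2 - 10*a - 8) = (a - 4)*(a + 2)*(a^2 - 3*a - 4) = (a - 4)^2*(a + 2)*(a + 1)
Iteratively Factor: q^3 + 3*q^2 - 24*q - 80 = (q - 5)*(q^2 + 8*q + 16) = (q - 5)*(q + 4)*(q + 4)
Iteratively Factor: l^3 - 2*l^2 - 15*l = (l + 3)*(l^2 - 5*l) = l*(l + 3)*(l - 5)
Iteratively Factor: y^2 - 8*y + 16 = (y - 4)*(y - 4)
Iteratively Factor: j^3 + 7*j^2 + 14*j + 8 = (j + 4)*(j^2 + 3*j + 2) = (j + 1)*(j + 4)*(j + 2)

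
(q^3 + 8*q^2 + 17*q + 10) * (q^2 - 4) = q^5 + 8*q^4 + 13*q^3 - 22*q^2 - 68*q - 40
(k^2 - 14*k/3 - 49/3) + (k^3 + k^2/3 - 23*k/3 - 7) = k^3 + 4*k^2/3 - 37*k/3 - 70/3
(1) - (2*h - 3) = 4 - 2*h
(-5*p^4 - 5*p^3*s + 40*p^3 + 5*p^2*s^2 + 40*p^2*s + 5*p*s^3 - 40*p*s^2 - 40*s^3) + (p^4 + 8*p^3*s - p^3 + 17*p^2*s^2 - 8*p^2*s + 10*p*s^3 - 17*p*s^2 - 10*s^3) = -4*p^4 + 3*p^3*s + 39*p^3 + 22*p^2*s^2 + 32*p^2*s + 15*p*s^3 - 57*p*s^2 - 50*s^3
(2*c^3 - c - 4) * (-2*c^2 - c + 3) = -4*c^5 - 2*c^4 + 8*c^3 + 9*c^2 + c - 12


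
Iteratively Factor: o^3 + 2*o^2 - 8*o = (o - 2)*(o^2 + 4*o) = o*(o - 2)*(o + 4)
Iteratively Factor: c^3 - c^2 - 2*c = (c)*(c^2 - c - 2) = c*(c - 2)*(c + 1)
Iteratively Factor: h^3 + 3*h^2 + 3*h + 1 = (h + 1)*(h^2 + 2*h + 1) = (h + 1)^2*(h + 1)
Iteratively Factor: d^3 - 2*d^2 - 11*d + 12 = (d - 4)*(d^2 + 2*d - 3) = (d - 4)*(d + 3)*(d - 1)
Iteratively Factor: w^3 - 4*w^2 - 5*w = (w)*(w^2 - 4*w - 5) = w*(w + 1)*(w - 5)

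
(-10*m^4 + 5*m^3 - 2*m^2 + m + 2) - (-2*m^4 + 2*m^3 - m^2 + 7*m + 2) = -8*m^4 + 3*m^3 - m^2 - 6*m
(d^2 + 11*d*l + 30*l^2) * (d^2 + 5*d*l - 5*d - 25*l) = d^4 + 16*d^3*l - 5*d^3 + 85*d^2*l^2 - 80*d^2*l + 150*d*l^3 - 425*d*l^2 - 750*l^3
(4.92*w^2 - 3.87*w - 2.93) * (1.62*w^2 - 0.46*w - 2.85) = 7.9704*w^4 - 8.5326*w^3 - 16.9884*w^2 + 12.3773*w + 8.3505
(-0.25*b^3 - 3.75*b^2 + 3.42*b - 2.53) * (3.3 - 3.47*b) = 0.8675*b^4 + 12.1875*b^3 - 24.2424*b^2 + 20.0651*b - 8.349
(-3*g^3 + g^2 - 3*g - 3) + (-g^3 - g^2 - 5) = -4*g^3 - 3*g - 8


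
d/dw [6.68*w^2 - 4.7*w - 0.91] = 13.36*w - 4.7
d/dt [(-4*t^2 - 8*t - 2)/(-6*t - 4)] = (6*t^2 + 8*t + 5)/(9*t^2 + 12*t + 4)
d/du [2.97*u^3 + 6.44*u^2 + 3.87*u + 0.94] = 8.91*u^2 + 12.88*u + 3.87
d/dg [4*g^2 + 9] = 8*g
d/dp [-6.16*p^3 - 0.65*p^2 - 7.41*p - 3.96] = -18.48*p^2 - 1.3*p - 7.41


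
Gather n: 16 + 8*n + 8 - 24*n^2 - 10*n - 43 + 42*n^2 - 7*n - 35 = 18*n^2 - 9*n - 54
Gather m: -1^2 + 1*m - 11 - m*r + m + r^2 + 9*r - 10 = m*(2 - r) + r^2 + 9*r - 22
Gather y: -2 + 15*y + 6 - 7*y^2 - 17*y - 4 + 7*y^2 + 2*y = 0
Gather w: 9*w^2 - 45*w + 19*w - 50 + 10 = 9*w^2 - 26*w - 40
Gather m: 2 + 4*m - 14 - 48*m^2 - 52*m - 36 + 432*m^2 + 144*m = 384*m^2 + 96*m - 48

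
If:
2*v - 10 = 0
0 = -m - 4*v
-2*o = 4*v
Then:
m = -20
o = -10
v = 5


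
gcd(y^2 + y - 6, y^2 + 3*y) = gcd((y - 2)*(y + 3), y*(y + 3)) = y + 3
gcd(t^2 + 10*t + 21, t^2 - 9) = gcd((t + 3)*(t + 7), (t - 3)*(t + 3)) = t + 3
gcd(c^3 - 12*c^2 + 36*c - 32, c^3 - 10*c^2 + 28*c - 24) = c^2 - 4*c + 4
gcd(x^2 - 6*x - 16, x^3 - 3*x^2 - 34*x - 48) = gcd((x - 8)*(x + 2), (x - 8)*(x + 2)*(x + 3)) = x^2 - 6*x - 16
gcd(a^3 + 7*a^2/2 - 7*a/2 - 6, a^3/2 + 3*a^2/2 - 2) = 1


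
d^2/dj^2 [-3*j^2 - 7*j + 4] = -6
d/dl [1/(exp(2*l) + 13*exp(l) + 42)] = (-2*exp(l) - 13)*exp(l)/(exp(2*l) + 13*exp(l) + 42)^2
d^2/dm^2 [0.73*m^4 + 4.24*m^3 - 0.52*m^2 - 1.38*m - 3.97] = 8.76*m^2 + 25.44*m - 1.04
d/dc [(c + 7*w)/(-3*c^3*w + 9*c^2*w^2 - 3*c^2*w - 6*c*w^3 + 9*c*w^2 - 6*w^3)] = (-c^3 + 3*c^2*w - c^2 - 2*c*w^2 + 3*c*w - 2*w^2 + (c + 7*w)*(3*c^2 - 6*c*w + 2*c + 2*w^2 - 3*w))/(3*w*(c^3 - 3*c^2*w + c^2 + 2*c*w^2 - 3*c*w + 2*w^2)^2)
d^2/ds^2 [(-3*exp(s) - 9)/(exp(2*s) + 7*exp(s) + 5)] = 3*(-exp(4*s) - 5*exp(3*s) - 33*exp(2*s) - 52*exp(s) + 80)*exp(s)/(exp(6*s) + 21*exp(5*s) + 162*exp(4*s) + 553*exp(3*s) + 810*exp(2*s) + 525*exp(s) + 125)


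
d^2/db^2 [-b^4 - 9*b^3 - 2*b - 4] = 6*b*(-2*b - 9)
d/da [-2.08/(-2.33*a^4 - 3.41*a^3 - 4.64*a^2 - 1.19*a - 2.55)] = (-19.3856*a^3 - 21.2784*a^2 - 19.3024*a - 2.4752)/(2.33*a^4 + 3.41*a^3 + 4.64*a^2 + 1.19*a + 2.55)^2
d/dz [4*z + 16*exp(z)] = 16*exp(z) + 4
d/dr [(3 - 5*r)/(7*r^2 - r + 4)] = (-35*r^2 + 5*r + (5*r - 3)*(14*r - 1) - 20)/(7*r^2 - r + 4)^2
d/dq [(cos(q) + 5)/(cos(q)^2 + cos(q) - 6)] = (cos(q)^2 + 10*cos(q) + 11)*sin(q)/(cos(q)^2 + cos(q) - 6)^2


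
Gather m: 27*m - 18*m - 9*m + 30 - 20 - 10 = 0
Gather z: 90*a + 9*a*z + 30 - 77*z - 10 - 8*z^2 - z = 90*a - 8*z^2 + z*(9*a - 78) + 20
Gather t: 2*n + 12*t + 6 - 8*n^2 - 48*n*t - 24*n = -8*n^2 - 22*n + t*(12 - 48*n) + 6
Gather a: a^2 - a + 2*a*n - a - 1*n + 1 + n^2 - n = a^2 + a*(2*n - 2) + n^2 - 2*n + 1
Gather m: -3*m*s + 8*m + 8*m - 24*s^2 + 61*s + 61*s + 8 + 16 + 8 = m*(16 - 3*s) - 24*s^2 + 122*s + 32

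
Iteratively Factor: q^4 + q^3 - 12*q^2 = (q + 4)*(q^3 - 3*q^2) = q*(q + 4)*(q^2 - 3*q) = q^2*(q + 4)*(q - 3)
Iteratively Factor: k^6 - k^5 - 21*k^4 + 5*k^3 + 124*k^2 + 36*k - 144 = (k - 1)*(k^5 - 21*k^3 - 16*k^2 + 108*k + 144) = (k - 1)*(k + 2)*(k^4 - 2*k^3 - 17*k^2 + 18*k + 72) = (k - 3)*(k - 1)*(k + 2)*(k^3 + k^2 - 14*k - 24) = (k - 3)*(k - 1)*(k + 2)^2*(k^2 - k - 12) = (k - 4)*(k - 3)*(k - 1)*(k + 2)^2*(k + 3)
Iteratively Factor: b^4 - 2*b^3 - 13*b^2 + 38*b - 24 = (b + 4)*(b^3 - 6*b^2 + 11*b - 6) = (b - 2)*(b + 4)*(b^2 - 4*b + 3) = (b - 3)*(b - 2)*(b + 4)*(b - 1)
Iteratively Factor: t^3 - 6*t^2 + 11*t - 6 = (t - 2)*(t^2 - 4*t + 3) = (t - 2)*(t - 1)*(t - 3)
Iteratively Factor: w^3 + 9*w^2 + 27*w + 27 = (w + 3)*(w^2 + 6*w + 9) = (w + 3)^2*(w + 3)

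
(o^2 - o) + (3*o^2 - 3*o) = 4*o^2 - 4*o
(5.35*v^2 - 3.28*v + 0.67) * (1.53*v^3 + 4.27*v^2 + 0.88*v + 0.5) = 8.1855*v^5 + 17.8261*v^4 - 8.2725*v^3 + 2.6495*v^2 - 1.0504*v + 0.335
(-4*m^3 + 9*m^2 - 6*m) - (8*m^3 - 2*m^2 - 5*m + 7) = -12*m^3 + 11*m^2 - m - 7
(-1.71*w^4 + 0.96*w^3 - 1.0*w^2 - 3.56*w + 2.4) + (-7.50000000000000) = -1.71*w^4 + 0.96*w^3 - 1.0*w^2 - 3.56*w - 5.1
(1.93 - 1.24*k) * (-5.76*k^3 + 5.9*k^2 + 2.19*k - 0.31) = 7.1424*k^4 - 18.4328*k^3 + 8.6714*k^2 + 4.6111*k - 0.5983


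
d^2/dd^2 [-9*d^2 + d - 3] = -18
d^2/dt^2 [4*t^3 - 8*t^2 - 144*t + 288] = 24*t - 16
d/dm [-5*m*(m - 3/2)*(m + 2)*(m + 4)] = -20*m^3 - 135*m^2/2 + 10*m + 60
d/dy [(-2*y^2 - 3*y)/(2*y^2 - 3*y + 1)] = (12*y^2 - 4*y - 3)/(4*y^4 - 12*y^3 + 13*y^2 - 6*y + 1)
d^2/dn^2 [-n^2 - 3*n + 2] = -2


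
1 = 1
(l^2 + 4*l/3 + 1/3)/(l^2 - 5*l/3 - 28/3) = (3*l^2 + 4*l + 1)/(3*l^2 - 5*l - 28)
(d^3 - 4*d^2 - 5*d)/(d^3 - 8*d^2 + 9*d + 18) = d*(d - 5)/(d^2 - 9*d + 18)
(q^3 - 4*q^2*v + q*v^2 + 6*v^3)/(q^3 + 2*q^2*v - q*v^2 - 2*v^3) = (q^2 - 5*q*v + 6*v^2)/(q^2 + q*v - 2*v^2)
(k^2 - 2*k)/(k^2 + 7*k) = (k - 2)/(k + 7)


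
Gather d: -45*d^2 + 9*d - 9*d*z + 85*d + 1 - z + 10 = -45*d^2 + d*(94 - 9*z) - z + 11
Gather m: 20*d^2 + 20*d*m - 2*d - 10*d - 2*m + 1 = 20*d^2 - 12*d + m*(20*d - 2) + 1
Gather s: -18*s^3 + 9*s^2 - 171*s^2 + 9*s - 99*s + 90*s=-18*s^3 - 162*s^2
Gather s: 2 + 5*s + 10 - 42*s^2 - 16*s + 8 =-42*s^2 - 11*s + 20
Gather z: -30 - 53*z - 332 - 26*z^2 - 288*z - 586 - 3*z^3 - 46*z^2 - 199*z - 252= -3*z^3 - 72*z^2 - 540*z - 1200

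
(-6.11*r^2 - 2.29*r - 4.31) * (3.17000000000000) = -19.3687*r^2 - 7.2593*r - 13.6627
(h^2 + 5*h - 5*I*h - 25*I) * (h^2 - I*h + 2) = h^4 + 5*h^3 - 6*I*h^3 - 3*h^2 - 30*I*h^2 - 15*h - 10*I*h - 50*I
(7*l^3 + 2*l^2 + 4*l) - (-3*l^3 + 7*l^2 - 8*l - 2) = 10*l^3 - 5*l^2 + 12*l + 2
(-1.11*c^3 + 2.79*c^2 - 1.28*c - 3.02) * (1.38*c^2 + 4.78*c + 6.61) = -1.5318*c^5 - 1.4556*c^4 + 4.2327*c^3 + 8.1559*c^2 - 22.8964*c - 19.9622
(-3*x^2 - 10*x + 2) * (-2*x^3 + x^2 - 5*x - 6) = 6*x^5 + 17*x^4 + x^3 + 70*x^2 + 50*x - 12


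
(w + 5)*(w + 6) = w^2 + 11*w + 30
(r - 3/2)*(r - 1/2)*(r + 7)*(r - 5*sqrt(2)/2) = r^4 - 5*sqrt(2)*r^3/2 + 5*r^3 - 25*sqrt(2)*r^2/2 - 53*r^2/4 + 21*r/4 + 265*sqrt(2)*r/8 - 105*sqrt(2)/8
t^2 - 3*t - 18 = (t - 6)*(t + 3)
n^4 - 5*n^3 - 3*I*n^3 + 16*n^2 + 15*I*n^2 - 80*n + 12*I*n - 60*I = (n - 5)*(n - 6*I)*(n + I)*(n + 2*I)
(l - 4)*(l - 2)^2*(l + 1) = l^4 - 7*l^3 + 12*l^2 + 4*l - 16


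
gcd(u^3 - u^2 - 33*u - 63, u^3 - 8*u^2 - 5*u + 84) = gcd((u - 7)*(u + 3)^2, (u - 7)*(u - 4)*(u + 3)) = u^2 - 4*u - 21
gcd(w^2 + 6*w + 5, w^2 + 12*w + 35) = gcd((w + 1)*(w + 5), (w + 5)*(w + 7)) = w + 5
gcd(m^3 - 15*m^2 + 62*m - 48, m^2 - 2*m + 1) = m - 1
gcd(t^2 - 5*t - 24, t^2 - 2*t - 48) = t - 8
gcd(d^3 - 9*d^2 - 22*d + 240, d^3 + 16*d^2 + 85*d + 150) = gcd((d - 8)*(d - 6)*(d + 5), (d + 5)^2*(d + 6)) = d + 5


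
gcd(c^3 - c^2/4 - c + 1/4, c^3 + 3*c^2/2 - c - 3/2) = c^2 - 1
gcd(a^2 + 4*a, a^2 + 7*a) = a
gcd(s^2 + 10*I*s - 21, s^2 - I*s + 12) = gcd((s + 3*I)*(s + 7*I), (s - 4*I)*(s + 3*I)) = s + 3*I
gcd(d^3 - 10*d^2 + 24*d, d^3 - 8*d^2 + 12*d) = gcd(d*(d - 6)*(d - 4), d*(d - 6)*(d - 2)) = d^2 - 6*d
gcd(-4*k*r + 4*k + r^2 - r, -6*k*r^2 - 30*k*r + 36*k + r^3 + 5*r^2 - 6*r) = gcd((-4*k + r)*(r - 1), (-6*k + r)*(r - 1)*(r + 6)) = r - 1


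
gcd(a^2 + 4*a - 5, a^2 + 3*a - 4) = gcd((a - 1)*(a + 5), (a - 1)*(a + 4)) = a - 1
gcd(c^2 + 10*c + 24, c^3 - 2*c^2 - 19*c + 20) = c + 4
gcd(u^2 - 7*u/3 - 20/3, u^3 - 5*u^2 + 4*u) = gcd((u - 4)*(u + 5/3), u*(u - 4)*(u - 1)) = u - 4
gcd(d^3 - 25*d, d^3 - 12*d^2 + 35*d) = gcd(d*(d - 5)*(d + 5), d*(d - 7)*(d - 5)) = d^2 - 5*d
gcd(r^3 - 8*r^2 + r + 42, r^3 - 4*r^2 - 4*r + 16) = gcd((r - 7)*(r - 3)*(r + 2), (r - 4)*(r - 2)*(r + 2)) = r + 2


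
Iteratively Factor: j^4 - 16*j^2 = (j + 4)*(j^3 - 4*j^2) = (j - 4)*(j + 4)*(j^2) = j*(j - 4)*(j + 4)*(j)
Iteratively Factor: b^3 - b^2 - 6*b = (b)*(b^2 - b - 6) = b*(b - 3)*(b + 2)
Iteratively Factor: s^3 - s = (s + 1)*(s^2 - s) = s*(s + 1)*(s - 1)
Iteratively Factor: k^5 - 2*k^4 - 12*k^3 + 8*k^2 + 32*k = (k + 2)*(k^4 - 4*k^3 - 4*k^2 + 16*k) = (k + 2)^2*(k^3 - 6*k^2 + 8*k) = (k - 4)*(k + 2)^2*(k^2 - 2*k) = k*(k - 4)*(k + 2)^2*(k - 2)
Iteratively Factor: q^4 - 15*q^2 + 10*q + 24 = (q + 1)*(q^3 - q^2 - 14*q + 24) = (q - 2)*(q + 1)*(q^2 + q - 12) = (q - 2)*(q + 1)*(q + 4)*(q - 3)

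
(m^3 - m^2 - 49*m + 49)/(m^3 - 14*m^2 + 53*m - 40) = (m^2 - 49)/(m^2 - 13*m + 40)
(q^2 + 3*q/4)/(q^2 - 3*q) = (q + 3/4)/(q - 3)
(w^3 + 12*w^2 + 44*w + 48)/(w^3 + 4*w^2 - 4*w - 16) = (w + 6)/(w - 2)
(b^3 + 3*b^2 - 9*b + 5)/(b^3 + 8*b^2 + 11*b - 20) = (b - 1)/(b + 4)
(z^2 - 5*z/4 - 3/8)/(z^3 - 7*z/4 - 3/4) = (4*z + 1)/(2*(2*z^2 + 3*z + 1))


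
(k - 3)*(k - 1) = k^2 - 4*k + 3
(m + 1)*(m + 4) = m^2 + 5*m + 4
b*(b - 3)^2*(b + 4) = b^4 - 2*b^3 - 15*b^2 + 36*b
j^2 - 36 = (j - 6)*(j + 6)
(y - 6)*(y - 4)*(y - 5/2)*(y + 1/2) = y^4 - 12*y^3 + 171*y^2/4 - 71*y/2 - 30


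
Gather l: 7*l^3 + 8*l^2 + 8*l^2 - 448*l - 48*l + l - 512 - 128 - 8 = 7*l^3 + 16*l^2 - 495*l - 648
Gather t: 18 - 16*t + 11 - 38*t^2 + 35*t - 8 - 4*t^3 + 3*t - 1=-4*t^3 - 38*t^2 + 22*t + 20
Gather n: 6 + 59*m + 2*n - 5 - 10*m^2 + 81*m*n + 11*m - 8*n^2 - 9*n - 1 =-10*m^2 + 70*m - 8*n^2 + n*(81*m - 7)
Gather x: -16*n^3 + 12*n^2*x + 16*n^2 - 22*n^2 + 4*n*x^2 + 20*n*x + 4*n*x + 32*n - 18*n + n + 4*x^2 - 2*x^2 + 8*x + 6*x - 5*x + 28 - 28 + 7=-16*n^3 - 6*n^2 + 15*n + x^2*(4*n + 2) + x*(12*n^2 + 24*n + 9) + 7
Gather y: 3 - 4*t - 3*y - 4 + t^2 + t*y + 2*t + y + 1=t^2 - 2*t + y*(t - 2)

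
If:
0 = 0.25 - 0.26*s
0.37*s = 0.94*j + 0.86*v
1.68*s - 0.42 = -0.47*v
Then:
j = 2.71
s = 0.96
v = -2.54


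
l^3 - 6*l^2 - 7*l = l*(l - 7)*(l + 1)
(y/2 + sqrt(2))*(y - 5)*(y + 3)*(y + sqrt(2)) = y^4/2 - y^3 + 3*sqrt(2)*y^3/2 - 11*y^2/2 - 3*sqrt(2)*y^2 - 45*sqrt(2)*y/2 - 4*y - 30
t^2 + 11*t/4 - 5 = (t - 5/4)*(t + 4)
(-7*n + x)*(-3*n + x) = 21*n^2 - 10*n*x + x^2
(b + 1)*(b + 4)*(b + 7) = b^3 + 12*b^2 + 39*b + 28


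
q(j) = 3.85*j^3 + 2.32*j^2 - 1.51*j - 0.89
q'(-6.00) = 386.45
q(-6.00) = -739.91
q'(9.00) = 975.80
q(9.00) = 2980.09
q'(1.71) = 40.20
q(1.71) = 22.56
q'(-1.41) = 14.91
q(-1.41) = -4.94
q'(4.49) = 252.17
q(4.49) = 387.60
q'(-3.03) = 90.47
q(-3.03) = -82.11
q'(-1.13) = 7.99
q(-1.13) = -1.78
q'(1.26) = 22.67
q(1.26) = 8.59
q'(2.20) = 64.60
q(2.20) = 48.01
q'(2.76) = 99.28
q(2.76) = 93.56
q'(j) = 11.55*j^2 + 4.64*j - 1.51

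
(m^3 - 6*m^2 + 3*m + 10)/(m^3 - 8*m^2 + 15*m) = (m^2 - m - 2)/(m*(m - 3))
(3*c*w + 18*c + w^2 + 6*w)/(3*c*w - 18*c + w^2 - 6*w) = (w + 6)/(w - 6)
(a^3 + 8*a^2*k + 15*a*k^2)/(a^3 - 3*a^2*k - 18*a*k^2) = (a + 5*k)/(a - 6*k)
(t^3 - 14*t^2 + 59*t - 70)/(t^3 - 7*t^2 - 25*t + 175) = (t - 2)/(t + 5)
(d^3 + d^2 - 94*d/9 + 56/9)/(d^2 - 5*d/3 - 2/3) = (-9*d^3 - 9*d^2 + 94*d - 56)/(3*(-3*d^2 + 5*d + 2))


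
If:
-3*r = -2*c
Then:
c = 3*r/2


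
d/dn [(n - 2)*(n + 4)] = 2*n + 2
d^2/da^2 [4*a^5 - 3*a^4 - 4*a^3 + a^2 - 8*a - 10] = 80*a^3 - 36*a^2 - 24*a + 2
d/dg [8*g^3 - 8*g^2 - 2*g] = 24*g^2 - 16*g - 2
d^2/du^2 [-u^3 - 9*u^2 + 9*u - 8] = -6*u - 18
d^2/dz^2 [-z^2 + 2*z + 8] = -2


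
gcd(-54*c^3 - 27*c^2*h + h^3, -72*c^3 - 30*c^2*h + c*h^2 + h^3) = 18*c^2 + 3*c*h - h^2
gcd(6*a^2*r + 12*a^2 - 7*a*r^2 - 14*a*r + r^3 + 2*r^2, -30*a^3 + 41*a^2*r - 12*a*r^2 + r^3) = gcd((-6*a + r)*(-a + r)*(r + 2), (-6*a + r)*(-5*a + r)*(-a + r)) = 6*a^2 - 7*a*r + r^2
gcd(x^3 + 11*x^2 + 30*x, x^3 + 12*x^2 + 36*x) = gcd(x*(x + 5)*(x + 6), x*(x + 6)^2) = x^2 + 6*x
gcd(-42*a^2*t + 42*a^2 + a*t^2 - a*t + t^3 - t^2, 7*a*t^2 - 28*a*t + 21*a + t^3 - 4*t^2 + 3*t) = 7*a*t - 7*a + t^2 - t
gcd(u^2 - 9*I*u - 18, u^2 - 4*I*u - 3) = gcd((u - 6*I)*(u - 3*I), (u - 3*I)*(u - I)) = u - 3*I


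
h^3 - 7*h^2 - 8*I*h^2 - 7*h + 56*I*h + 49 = (h - 7)*(h - 7*I)*(h - I)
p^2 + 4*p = p*(p + 4)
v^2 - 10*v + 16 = (v - 8)*(v - 2)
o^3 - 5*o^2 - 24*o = o*(o - 8)*(o + 3)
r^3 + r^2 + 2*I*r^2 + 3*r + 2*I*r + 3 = (r + 1)*(r - I)*(r + 3*I)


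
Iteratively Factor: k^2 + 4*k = (k)*(k + 4)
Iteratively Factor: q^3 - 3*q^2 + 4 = (q - 2)*(q^2 - q - 2) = (q - 2)^2*(q + 1)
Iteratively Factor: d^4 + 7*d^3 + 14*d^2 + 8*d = (d + 2)*(d^3 + 5*d^2 + 4*d) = (d + 2)*(d + 4)*(d^2 + d) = d*(d + 2)*(d + 4)*(d + 1)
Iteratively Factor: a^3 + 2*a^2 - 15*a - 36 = (a + 3)*(a^2 - a - 12) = (a - 4)*(a + 3)*(a + 3)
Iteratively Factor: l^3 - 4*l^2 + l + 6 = (l - 2)*(l^2 - 2*l - 3) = (l - 2)*(l + 1)*(l - 3)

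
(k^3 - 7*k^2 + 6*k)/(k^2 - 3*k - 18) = k*(k - 1)/(k + 3)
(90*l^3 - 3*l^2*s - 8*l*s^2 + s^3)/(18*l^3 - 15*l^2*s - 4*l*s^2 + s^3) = (-5*l + s)/(-l + s)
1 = 1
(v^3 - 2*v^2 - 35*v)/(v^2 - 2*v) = (v^2 - 2*v - 35)/(v - 2)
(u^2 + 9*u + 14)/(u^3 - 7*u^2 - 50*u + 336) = (u + 2)/(u^2 - 14*u + 48)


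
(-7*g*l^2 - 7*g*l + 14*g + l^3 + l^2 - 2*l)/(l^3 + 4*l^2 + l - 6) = (-7*g + l)/(l + 3)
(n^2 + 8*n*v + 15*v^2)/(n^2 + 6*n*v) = (n^2 + 8*n*v + 15*v^2)/(n*(n + 6*v))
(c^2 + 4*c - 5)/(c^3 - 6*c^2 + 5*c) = (c + 5)/(c*(c - 5))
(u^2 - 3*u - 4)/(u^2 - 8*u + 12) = (u^2 - 3*u - 4)/(u^2 - 8*u + 12)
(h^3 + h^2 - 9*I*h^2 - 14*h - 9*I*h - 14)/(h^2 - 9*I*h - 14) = h + 1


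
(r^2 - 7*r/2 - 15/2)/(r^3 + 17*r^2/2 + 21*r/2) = (r - 5)/(r*(r + 7))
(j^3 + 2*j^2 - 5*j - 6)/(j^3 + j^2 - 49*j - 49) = (j^2 + j - 6)/(j^2 - 49)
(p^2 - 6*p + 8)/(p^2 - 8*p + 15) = (p^2 - 6*p + 8)/(p^2 - 8*p + 15)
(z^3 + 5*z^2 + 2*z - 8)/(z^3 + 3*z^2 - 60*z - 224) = (z^2 + z - 2)/(z^2 - z - 56)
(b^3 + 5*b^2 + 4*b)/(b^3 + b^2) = (b + 4)/b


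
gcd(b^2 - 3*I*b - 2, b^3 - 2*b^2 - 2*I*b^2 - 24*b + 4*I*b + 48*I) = b - 2*I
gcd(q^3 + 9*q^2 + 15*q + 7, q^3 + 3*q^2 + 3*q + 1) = q^2 + 2*q + 1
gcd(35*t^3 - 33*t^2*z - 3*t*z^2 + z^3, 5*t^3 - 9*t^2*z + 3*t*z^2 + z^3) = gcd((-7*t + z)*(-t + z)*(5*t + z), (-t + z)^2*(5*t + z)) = -5*t^2 + 4*t*z + z^2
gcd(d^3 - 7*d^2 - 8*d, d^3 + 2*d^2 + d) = d^2 + d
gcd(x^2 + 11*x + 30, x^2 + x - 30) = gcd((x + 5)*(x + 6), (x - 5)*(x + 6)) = x + 6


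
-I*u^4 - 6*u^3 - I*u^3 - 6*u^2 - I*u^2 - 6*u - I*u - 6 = (u - 6*I)*(u - I)*(u + I)*(-I*u - I)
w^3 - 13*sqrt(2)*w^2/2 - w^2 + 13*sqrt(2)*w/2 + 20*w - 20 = (w - 1)*(w - 4*sqrt(2))*(w - 5*sqrt(2)/2)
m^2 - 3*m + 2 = (m - 2)*(m - 1)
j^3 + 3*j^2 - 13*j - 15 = (j - 3)*(j + 1)*(j + 5)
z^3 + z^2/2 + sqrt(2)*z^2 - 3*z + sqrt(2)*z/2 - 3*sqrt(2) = (z - 3/2)*(z + 2)*(z + sqrt(2))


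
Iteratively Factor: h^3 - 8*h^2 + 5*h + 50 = (h - 5)*(h^2 - 3*h - 10) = (h - 5)^2*(h + 2)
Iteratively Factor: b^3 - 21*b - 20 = (b - 5)*(b^2 + 5*b + 4) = (b - 5)*(b + 4)*(b + 1)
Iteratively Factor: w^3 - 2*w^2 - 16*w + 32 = (w - 2)*(w^2 - 16) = (w - 2)*(w + 4)*(w - 4)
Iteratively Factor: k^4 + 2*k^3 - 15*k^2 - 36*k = (k - 4)*(k^3 + 6*k^2 + 9*k) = k*(k - 4)*(k^2 + 6*k + 9) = k*(k - 4)*(k + 3)*(k + 3)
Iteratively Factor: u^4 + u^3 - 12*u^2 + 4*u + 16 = (u - 2)*(u^3 + 3*u^2 - 6*u - 8) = (u - 2)*(u + 1)*(u^2 + 2*u - 8) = (u - 2)^2*(u + 1)*(u + 4)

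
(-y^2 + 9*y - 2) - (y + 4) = -y^2 + 8*y - 6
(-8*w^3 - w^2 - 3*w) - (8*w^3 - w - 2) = -16*w^3 - w^2 - 2*w + 2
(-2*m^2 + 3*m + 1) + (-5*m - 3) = -2*m^2 - 2*m - 2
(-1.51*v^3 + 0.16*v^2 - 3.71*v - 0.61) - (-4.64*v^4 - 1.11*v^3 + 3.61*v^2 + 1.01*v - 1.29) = 4.64*v^4 - 0.4*v^3 - 3.45*v^2 - 4.72*v + 0.68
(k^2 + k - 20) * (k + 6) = k^3 + 7*k^2 - 14*k - 120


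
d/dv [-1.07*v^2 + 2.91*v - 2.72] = 2.91 - 2.14*v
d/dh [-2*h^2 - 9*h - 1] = -4*h - 9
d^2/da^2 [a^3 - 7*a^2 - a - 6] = 6*a - 14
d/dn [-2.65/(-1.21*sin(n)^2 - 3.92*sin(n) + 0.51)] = -(6.413*sin(n) + 10.388)*cos(n)/(1.21*sin(n)^2 + 3.92*sin(n) - 0.51)^2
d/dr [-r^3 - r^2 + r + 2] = -3*r^2 - 2*r + 1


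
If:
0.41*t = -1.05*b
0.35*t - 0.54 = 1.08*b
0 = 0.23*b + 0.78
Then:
No Solution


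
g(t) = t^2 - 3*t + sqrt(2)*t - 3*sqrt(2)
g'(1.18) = 0.77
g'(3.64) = 5.69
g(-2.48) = 5.84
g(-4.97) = 28.34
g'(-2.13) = -5.85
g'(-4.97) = -11.53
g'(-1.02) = -3.63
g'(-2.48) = -6.55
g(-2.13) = 3.67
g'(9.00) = 16.41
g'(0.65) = -0.29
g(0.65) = -4.85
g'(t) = 2*t - 3 + sqrt(2)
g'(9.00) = 16.41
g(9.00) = 62.49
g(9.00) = 62.49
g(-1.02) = -1.58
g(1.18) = -4.72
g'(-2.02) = -5.63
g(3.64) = 3.23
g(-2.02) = 3.04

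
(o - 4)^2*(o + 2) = o^3 - 6*o^2 + 32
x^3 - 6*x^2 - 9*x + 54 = (x - 6)*(x - 3)*(x + 3)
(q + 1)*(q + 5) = q^2 + 6*q + 5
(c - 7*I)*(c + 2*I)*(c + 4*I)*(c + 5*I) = c^4 + 4*I*c^3 + 39*c^2 + 226*I*c - 280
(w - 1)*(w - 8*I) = w^2 - w - 8*I*w + 8*I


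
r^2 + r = r*(r + 1)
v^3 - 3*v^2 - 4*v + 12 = (v - 3)*(v - 2)*(v + 2)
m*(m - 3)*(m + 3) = m^3 - 9*m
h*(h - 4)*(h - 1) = h^3 - 5*h^2 + 4*h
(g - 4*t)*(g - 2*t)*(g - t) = g^3 - 7*g^2*t + 14*g*t^2 - 8*t^3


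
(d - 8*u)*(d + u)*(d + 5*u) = d^3 - 2*d^2*u - 43*d*u^2 - 40*u^3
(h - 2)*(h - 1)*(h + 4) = h^3 + h^2 - 10*h + 8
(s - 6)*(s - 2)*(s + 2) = s^3 - 6*s^2 - 4*s + 24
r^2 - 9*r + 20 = (r - 5)*(r - 4)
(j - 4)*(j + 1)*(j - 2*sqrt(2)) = j^3 - 3*j^2 - 2*sqrt(2)*j^2 - 4*j + 6*sqrt(2)*j + 8*sqrt(2)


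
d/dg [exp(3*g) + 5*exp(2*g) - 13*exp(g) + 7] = (3*exp(2*g) + 10*exp(g) - 13)*exp(g)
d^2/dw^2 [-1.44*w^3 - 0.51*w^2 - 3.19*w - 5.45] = -8.64*w - 1.02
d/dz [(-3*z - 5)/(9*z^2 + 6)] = (3*z^2 + 10*z - 2)/(9*z^4 + 12*z^2 + 4)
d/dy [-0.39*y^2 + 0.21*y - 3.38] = 0.21 - 0.78*y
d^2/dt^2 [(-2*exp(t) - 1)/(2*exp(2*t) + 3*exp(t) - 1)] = (-8*exp(4*t) - 4*exp(3*t) - 42*exp(2*t) - 23*exp(t) - 5)*exp(t)/(8*exp(6*t) + 36*exp(5*t) + 42*exp(4*t) - 9*exp(3*t) - 21*exp(2*t) + 9*exp(t) - 1)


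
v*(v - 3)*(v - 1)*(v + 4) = v^4 - 13*v^2 + 12*v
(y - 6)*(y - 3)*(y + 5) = y^3 - 4*y^2 - 27*y + 90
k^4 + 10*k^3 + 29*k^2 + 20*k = k*(k + 1)*(k + 4)*(k + 5)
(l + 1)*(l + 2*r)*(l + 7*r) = l^3 + 9*l^2*r + l^2 + 14*l*r^2 + 9*l*r + 14*r^2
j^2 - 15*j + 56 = (j - 8)*(j - 7)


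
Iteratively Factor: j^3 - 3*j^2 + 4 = (j - 2)*(j^2 - j - 2) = (j - 2)*(j + 1)*(j - 2)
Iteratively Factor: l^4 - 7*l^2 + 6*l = (l + 3)*(l^3 - 3*l^2 + 2*l) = (l - 1)*(l + 3)*(l^2 - 2*l) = l*(l - 1)*(l + 3)*(l - 2)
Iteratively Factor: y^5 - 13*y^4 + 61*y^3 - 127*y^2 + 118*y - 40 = (y - 1)*(y^4 - 12*y^3 + 49*y^2 - 78*y + 40) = (y - 1)^2*(y^3 - 11*y^2 + 38*y - 40) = (y - 5)*(y - 1)^2*(y^2 - 6*y + 8) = (y - 5)*(y - 2)*(y - 1)^2*(y - 4)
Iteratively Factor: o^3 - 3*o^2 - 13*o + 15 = (o - 1)*(o^2 - 2*o - 15) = (o - 1)*(o + 3)*(o - 5)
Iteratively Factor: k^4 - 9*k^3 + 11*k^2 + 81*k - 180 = (k + 3)*(k^3 - 12*k^2 + 47*k - 60) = (k - 3)*(k + 3)*(k^2 - 9*k + 20) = (k - 4)*(k - 3)*(k + 3)*(k - 5)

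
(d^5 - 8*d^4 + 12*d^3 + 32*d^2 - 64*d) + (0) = d^5 - 8*d^4 + 12*d^3 + 32*d^2 - 64*d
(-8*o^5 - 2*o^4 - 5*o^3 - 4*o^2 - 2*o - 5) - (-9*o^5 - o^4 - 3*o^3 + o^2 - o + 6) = o^5 - o^4 - 2*o^3 - 5*o^2 - o - 11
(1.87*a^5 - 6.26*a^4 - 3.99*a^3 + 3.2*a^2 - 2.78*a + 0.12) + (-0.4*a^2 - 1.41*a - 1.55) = 1.87*a^5 - 6.26*a^4 - 3.99*a^3 + 2.8*a^2 - 4.19*a - 1.43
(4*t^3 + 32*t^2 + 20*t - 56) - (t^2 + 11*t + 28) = 4*t^3 + 31*t^2 + 9*t - 84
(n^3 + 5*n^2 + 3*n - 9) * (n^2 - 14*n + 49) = n^5 - 9*n^4 - 18*n^3 + 194*n^2 + 273*n - 441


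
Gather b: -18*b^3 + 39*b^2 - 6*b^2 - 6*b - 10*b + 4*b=-18*b^3 + 33*b^2 - 12*b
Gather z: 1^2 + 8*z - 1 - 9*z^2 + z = -9*z^2 + 9*z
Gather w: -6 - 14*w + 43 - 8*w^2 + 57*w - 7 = -8*w^2 + 43*w + 30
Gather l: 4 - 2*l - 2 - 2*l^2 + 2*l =2 - 2*l^2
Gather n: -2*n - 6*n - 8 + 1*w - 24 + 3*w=-8*n + 4*w - 32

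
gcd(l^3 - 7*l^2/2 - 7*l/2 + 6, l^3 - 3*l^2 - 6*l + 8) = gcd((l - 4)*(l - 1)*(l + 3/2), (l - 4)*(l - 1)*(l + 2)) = l^2 - 5*l + 4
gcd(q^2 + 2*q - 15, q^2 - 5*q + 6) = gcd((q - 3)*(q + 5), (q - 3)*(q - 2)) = q - 3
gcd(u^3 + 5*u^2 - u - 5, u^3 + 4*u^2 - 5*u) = u^2 + 4*u - 5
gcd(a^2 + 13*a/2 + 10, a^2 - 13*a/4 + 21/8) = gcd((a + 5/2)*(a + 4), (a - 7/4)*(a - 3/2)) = 1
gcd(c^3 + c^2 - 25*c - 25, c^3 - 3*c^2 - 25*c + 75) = c^2 - 25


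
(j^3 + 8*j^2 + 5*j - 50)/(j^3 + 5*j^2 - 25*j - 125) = (j - 2)/(j - 5)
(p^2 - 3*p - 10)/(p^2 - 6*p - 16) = (p - 5)/(p - 8)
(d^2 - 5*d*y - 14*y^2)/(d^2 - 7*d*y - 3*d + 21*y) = (d + 2*y)/(d - 3)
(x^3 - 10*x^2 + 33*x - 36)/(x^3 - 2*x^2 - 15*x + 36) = (x - 4)/(x + 4)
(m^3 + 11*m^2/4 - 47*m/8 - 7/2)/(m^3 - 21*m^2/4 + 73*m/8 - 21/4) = (2*m^2 + 9*m + 4)/(2*m^2 - 7*m + 6)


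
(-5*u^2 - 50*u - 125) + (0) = -5*u^2 - 50*u - 125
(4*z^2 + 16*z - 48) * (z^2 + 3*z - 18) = 4*z^4 + 28*z^3 - 72*z^2 - 432*z + 864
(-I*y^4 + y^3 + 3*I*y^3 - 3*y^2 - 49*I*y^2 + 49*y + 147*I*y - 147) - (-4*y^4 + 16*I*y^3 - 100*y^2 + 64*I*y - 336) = 4*y^4 - I*y^4 + y^3 - 13*I*y^3 + 97*y^2 - 49*I*y^2 + 49*y + 83*I*y + 189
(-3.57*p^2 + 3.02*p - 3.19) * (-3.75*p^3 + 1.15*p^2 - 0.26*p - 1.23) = 13.3875*p^5 - 15.4305*p^4 + 16.3637*p^3 - 0.0625999999999998*p^2 - 2.8852*p + 3.9237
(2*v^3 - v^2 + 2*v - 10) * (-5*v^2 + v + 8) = -10*v^5 + 7*v^4 + 5*v^3 + 44*v^2 + 6*v - 80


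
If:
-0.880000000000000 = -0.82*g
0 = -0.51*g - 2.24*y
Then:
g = 1.07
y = -0.24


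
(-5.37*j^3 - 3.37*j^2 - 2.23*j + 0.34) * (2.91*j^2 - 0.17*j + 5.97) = -15.6267*j^5 - 8.8938*j^4 - 37.9753*j^3 - 18.7504*j^2 - 13.3709*j + 2.0298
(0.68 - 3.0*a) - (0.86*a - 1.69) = 2.37 - 3.86*a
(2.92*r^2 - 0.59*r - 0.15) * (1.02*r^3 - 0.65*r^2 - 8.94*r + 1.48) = 2.9784*r^5 - 2.4998*r^4 - 25.8743*r^3 + 9.6937*r^2 + 0.4678*r - 0.222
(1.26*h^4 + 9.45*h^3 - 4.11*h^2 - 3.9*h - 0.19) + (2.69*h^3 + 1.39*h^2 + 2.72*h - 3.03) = 1.26*h^4 + 12.14*h^3 - 2.72*h^2 - 1.18*h - 3.22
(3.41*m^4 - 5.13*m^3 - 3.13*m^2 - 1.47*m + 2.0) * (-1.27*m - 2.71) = -4.3307*m^5 - 2.726*m^4 + 17.8774*m^3 + 10.3492*m^2 + 1.4437*m - 5.42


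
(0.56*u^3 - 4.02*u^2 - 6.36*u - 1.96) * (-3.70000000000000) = -2.072*u^3 + 14.874*u^2 + 23.532*u + 7.252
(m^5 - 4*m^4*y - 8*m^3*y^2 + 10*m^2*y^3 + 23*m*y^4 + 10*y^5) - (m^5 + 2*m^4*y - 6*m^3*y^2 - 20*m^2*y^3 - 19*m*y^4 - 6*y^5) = -6*m^4*y - 2*m^3*y^2 + 30*m^2*y^3 + 42*m*y^4 + 16*y^5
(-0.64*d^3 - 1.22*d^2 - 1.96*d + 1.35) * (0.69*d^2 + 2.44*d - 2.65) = -0.4416*d^5 - 2.4034*d^4 - 2.6332*d^3 - 0.617900000000001*d^2 + 8.488*d - 3.5775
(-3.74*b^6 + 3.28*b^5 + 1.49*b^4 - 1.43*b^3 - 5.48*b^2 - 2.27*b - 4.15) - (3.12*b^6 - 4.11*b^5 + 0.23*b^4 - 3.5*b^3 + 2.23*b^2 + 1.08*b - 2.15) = -6.86*b^6 + 7.39*b^5 + 1.26*b^4 + 2.07*b^3 - 7.71*b^2 - 3.35*b - 2.0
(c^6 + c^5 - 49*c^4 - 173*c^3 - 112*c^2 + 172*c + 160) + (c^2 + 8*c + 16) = c^6 + c^5 - 49*c^4 - 173*c^3 - 111*c^2 + 180*c + 176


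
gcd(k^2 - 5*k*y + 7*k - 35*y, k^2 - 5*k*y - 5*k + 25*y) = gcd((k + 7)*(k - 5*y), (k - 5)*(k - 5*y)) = -k + 5*y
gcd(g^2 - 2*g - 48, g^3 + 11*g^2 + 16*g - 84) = g + 6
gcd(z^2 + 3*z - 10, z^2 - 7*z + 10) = z - 2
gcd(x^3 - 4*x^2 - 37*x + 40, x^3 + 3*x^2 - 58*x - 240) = x^2 - 3*x - 40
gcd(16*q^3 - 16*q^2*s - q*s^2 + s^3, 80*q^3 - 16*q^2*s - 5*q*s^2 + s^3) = 16*q^2 - s^2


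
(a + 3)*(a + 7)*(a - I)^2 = a^4 + 10*a^3 - 2*I*a^3 + 20*a^2 - 20*I*a^2 - 10*a - 42*I*a - 21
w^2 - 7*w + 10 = (w - 5)*(w - 2)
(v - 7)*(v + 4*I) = v^2 - 7*v + 4*I*v - 28*I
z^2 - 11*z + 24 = (z - 8)*(z - 3)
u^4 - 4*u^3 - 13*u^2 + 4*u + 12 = (u - 6)*(u - 1)*(u + 1)*(u + 2)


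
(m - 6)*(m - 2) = m^2 - 8*m + 12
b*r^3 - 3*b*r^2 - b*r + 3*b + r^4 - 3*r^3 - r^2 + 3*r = (b + r)*(r - 3)*(r - 1)*(r + 1)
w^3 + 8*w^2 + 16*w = w*(w + 4)^2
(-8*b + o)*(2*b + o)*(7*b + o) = -112*b^3 - 58*b^2*o + b*o^2 + o^3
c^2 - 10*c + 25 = (c - 5)^2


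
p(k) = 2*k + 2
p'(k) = 2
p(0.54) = 3.08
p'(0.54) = 2.00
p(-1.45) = -0.90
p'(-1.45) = 2.00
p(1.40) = 4.80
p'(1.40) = 2.00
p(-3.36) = -4.72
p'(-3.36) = 2.00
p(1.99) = 5.98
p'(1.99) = 2.00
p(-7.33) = -12.66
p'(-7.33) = 2.00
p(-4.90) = -7.80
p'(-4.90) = 2.00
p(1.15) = 4.30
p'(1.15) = 2.00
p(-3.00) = -4.00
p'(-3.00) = 2.00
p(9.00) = 20.00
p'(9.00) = 2.00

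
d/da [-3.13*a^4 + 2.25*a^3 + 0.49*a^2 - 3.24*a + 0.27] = -12.52*a^3 + 6.75*a^2 + 0.98*a - 3.24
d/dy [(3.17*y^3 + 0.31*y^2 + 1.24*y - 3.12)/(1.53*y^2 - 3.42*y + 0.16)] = (4.8501*y^4 - 21.6828*y^3 - 1.4358*y^2 + 9.6464*y - 10.472)/(2.3409*y^4 - 10.4652*y^3 + 12.186*y^2 - 1.0944*y + 0.0256)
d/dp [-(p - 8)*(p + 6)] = 2 - 2*p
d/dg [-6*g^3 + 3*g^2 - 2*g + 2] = -18*g^2 + 6*g - 2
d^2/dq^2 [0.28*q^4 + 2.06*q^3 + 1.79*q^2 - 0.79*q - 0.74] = 3.36*q^2 + 12.36*q + 3.58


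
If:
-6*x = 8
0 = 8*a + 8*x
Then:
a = 4/3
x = -4/3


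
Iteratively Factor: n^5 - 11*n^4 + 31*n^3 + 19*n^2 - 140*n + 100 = (n - 1)*(n^4 - 10*n^3 + 21*n^2 + 40*n - 100) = (n - 5)*(n - 1)*(n^3 - 5*n^2 - 4*n + 20) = (n - 5)*(n - 2)*(n - 1)*(n^2 - 3*n - 10) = (n - 5)^2*(n - 2)*(n - 1)*(n + 2)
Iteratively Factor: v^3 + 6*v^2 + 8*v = (v + 4)*(v^2 + 2*v) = (v + 2)*(v + 4)*(v)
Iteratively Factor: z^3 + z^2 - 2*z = (z - 1)*(z^2 + 2*z) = z*(z - 1)*(z + 2)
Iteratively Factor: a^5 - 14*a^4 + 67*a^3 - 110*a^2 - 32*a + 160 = (a - 5)*(a^4 - 9*a^3 + 22*a^2 - 32) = (a - 5)*(a - 4)*(a^3 - 5*a^2 + 2*a + 8) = (a - 5)*(a - 4)*(a - 2)*(a^2 - 3*a - 4) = (a - 5)*(a - 4)*(a - 2)*(a + 1)*(a - 4)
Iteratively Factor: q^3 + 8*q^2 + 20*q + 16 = (q + 4)*(q^2 + 4*q + 4) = (q + 2)*(q + 4)*(q + 2)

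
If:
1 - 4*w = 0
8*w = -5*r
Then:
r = -2/5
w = 1/4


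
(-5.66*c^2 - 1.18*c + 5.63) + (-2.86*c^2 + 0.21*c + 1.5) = -8.52*c^2 - 0.97*c + 7.13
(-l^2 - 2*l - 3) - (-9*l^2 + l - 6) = 8*l^2 - 3*l + 3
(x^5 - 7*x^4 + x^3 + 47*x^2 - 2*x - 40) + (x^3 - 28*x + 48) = x^5 - 7*x^4 + 2*x^3 + 47*x^2 - 30*x + 8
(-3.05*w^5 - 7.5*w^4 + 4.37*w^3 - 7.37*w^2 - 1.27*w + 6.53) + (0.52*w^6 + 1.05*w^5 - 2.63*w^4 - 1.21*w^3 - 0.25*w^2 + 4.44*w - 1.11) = 0.52*w^6 - 2.0*w^5 - 10.13*w^4 + 3.16*w^3 - 7.62*w^2 + 3.17*w + 5.42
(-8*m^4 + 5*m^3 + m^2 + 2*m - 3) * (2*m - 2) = -16*m^5 + 26*m^4 - 8*m^3 + 2*m^2 - 10*m + 6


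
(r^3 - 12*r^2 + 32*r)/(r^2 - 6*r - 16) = r*(r - 4)/(r + 2)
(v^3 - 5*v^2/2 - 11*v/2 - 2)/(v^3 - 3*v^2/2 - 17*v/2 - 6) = (2*v + 1)/(2*v + 3)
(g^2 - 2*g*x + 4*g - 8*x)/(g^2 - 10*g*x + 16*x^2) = (-g - 4)/(-g + 8*x)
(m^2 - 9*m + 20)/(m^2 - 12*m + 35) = (m - 4)/(m - 7)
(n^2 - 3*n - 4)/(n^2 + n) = (n - 4)/n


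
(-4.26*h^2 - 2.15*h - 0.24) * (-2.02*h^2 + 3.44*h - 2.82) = 8.6052*h^4 - 10.3114*h^3 + 5.102*h^2 + 5.2374*h + 0.6768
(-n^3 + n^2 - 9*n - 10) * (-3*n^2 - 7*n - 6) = 3*n^5 + 4*n^4 + 26*n^3 + 87*n^2 + 124*n + 60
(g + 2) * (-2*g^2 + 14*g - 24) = -2*g^3 + 10*g^2 + 4*g - 48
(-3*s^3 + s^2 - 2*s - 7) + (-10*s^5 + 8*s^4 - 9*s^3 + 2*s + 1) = -10*s^5 + 8*s^4 - 12*s^3 + s^2 - 6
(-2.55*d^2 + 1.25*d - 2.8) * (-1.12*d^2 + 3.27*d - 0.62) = 2.856*d^4 - 9.7385*d^3 + 8.8045*d^2 - 9.931*d + 1.736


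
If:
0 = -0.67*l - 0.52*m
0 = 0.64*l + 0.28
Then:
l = -0.44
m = 0.56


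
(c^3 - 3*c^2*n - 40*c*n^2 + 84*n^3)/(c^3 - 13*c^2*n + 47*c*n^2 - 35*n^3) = (c^2 + 4*c*n - 12*n^2)/(c^2 - 6*c*n + 5*n^2)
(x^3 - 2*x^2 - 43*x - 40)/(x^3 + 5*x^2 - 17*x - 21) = (x^2 - 3*x - 40)/(x^2 + 4*x - 21)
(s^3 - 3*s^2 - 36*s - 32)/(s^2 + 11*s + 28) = (s^2 - 7*s - 8)/(s + 7)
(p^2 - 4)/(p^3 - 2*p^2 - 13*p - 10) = (p - 2)/(p^2 - 4*p - 5)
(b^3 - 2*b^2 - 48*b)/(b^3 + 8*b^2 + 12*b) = (b - 8)/(b + 2)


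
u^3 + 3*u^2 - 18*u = u*(u - 3)*(u + 6)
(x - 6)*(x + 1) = x^2 - 5*x - 6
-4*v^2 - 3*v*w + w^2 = (-4*v + w)*(v + w)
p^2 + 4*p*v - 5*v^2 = (p - v)*(p + 5*v)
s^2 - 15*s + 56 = (s - 8)*(s - 7)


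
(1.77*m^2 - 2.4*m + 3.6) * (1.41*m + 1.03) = 2.4957*m^3 - 1.5609*m^2 + 2.604*m + 3.708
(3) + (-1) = 2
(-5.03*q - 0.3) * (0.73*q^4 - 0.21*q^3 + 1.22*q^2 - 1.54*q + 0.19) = -3.6719*q^5 + 0.8373*q^4 - 6.0736*q^3 + 7.3802*q^2 - 0.4937*q - 0.057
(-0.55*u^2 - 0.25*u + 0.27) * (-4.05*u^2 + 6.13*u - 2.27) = 2.2275*u^4 - 2.359*u^3 - 1.3775*u^2 + 2.2226*u - 0.6129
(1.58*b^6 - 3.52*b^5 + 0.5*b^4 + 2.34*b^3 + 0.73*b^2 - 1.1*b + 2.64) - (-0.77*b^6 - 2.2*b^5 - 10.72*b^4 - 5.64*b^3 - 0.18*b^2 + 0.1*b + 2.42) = 2.35*b^6 - 1.32*b^5 + 11.22*b^4 + 7.98*b^3 + 0.91*b^2 - 1.2*b + 0.22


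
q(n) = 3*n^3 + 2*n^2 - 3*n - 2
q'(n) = 9*n^2 + 4*n - 3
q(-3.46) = -91.94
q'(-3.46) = 90.90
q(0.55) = -2.55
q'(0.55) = 1.92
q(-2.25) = -19.30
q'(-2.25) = 33.56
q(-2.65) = -35.83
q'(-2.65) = 49.60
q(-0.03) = -1.91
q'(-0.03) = -3.11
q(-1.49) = -3.01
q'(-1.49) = 11.02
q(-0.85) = 0.15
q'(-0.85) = 0.10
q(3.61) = 154.37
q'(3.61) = 128.73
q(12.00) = 5434.00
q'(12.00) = 1341.00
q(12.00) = 5434.00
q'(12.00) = 1341.00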